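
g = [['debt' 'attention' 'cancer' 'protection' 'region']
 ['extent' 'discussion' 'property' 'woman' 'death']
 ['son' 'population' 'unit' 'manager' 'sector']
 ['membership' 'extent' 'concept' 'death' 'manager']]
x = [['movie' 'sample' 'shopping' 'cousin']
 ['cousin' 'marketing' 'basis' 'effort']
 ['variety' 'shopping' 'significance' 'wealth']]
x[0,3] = 'cousin'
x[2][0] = 'variety'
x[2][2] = 'significance'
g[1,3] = 'woman'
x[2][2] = 'significance'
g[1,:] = ['extent', 'discussion', 'property', 'woman', 'death']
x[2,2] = 'significance'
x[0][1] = 'sample'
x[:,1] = ['sample', 'marketing', 'shopping']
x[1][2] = 'basis'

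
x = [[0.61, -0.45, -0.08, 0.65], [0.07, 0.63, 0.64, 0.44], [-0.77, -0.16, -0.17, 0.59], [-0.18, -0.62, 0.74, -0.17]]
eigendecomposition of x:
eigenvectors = [[(0.27+0j), (-0.39-0.26j), (-0.39+0.26j), -0.70+0.00j], [(-0.11+0j), -0.56+0.00j, (-0.56-0j), (0.6+0j)], [(0.7+0j), 0.15-0.40j, 0.15+0.40j, 0.40+0.00j], [(-0.65+0j), 0.09-0.53j, 0.09+0.53j, (0.04+0j)]]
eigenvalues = [(-0.99+0j), (0.44+0.9j), (0.44-0.9j), (1+0j)]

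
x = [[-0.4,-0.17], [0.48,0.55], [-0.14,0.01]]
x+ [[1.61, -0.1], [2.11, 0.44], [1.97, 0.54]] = [[1.21, -0.27], [2.59, 0.99], [1.83, 0.55]]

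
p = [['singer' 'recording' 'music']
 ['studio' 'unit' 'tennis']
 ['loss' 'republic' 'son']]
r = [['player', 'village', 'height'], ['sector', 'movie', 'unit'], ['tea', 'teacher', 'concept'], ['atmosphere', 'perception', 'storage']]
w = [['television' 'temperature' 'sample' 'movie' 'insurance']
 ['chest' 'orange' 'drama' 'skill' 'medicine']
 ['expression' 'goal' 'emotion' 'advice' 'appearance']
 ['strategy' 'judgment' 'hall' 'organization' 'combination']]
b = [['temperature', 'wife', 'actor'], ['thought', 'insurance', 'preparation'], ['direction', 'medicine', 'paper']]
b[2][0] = 'direction'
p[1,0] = 'studio'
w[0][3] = 'movie'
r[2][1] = 'teacher'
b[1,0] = 'thought'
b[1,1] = 'insurance'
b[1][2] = 'preparation'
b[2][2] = 'paper'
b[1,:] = ['thought', 'insurance', 'preparation']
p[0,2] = 'music'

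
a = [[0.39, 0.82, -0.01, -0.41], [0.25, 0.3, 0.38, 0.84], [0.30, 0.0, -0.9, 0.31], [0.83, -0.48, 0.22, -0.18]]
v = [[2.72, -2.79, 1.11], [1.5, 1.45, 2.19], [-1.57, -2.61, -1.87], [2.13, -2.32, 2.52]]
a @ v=[[1.43, 1.08, 1.21], [2.32, -3.20, 2.34], [2.89, 0.79, 2.8], [0.81, -3.17, -0.99]]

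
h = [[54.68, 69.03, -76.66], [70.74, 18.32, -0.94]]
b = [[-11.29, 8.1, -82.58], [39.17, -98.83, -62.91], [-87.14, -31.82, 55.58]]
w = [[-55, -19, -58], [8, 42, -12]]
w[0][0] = -55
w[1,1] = 42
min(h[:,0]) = 54.68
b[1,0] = 39.17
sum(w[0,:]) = -132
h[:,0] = [54.68, 70.74]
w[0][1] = -19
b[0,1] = 8.1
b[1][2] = -62.91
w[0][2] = -58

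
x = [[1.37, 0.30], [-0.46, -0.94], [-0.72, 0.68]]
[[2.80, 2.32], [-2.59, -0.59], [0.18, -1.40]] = x@ [[1.61,1.74], [1.97,-0.22]]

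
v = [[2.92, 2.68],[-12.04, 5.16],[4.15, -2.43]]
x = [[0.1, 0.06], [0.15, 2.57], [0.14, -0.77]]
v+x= [[3.02, 2.74], [-11.89, 7.73], [4.29, -3.20]]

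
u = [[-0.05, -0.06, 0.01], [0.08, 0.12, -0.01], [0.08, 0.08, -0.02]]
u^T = [[-0.05, 0.08, 0.08], [-0.06, 0.12, 0.08], [0.01, -0.01, -0.02]]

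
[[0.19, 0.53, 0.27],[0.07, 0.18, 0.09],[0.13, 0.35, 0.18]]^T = [[0.19, 0.07, 0.13], [0.53, 0.18, 0.35], [0.27, 0.09, 0.18]]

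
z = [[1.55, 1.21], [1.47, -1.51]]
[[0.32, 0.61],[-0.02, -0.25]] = z @ [[0.11,  0.15], [0.12,  0.31]]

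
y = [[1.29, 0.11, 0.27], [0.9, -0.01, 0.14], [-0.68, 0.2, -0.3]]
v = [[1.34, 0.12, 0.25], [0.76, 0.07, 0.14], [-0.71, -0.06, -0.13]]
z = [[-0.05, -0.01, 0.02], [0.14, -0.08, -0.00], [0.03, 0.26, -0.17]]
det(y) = 0.03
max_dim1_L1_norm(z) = 0.46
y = v + z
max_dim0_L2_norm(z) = 0.27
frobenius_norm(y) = 1.78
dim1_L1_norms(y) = [1.67, 1.05, 1.18]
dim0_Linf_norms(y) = [1.29, 0.2, 0.3]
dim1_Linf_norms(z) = [0.05, 0.14, 0.26]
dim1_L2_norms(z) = [0.05, 0.16, 0.31]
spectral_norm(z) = 0.32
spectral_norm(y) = 1.76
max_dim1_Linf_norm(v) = 1.34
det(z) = -0.00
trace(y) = 0.98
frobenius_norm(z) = 0.36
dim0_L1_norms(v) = [2.81, 0.25, 0.52]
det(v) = 0.00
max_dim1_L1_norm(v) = 1.71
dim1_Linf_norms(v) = [1.34, 0.76, 0.71]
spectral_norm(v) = 1.73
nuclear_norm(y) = 2.10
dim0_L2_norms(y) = [1.71, 0.23, 0.43]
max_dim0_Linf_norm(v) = 1.34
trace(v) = 1.28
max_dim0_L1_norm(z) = 0.35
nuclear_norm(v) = 1.74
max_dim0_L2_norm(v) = 1.7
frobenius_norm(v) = 1.73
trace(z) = -0.30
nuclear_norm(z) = 0.48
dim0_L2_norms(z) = [0.15, 0.27, 0.17]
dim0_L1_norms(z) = [0.22, 0.35, 0.19]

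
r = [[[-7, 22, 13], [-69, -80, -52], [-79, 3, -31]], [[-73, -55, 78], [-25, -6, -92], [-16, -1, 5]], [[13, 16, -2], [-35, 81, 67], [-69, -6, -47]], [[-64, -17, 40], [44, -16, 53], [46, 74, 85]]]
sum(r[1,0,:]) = -50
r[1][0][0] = -73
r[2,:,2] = [-2, 67, -47]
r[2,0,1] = 16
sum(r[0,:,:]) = -280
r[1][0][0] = -73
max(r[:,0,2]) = 78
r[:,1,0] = [-69, -25, -35, 44]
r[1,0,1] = -55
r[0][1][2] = -52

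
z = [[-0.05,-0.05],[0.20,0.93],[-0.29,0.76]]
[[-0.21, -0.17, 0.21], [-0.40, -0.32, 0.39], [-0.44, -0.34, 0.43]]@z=[[-0.08, 0.01], [-0.16, 0.02], [-0.17, 0.03]]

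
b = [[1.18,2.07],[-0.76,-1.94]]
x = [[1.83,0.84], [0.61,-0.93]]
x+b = [[3.01, 2.91], [-0.15, -2.87]]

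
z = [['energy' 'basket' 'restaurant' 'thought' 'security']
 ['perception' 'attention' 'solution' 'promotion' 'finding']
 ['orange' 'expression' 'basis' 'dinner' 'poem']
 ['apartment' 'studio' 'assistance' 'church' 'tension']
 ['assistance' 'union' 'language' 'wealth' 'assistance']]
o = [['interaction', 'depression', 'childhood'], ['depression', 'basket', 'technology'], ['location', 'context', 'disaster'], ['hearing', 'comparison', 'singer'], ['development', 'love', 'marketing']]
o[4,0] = 'development'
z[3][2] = 'assistance'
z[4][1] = 'union'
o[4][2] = 'marketing'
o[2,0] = 'location'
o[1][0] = 'depression'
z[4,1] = 'union'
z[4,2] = 'language'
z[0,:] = ['energy', 'basket', 'restaurant', 'thought', 'security']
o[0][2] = 'childhood'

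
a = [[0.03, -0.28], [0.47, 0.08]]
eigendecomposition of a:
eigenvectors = [[0.04-0.61j, 0.04+0.61j], [(-0.79+0j), (-0.79-0j)]]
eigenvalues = [(0.06+0.36j), (0.06-0.36j)]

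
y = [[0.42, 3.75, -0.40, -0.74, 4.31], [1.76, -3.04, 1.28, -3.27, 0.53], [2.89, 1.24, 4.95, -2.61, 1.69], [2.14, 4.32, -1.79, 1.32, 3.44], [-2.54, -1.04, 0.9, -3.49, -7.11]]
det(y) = 1883.267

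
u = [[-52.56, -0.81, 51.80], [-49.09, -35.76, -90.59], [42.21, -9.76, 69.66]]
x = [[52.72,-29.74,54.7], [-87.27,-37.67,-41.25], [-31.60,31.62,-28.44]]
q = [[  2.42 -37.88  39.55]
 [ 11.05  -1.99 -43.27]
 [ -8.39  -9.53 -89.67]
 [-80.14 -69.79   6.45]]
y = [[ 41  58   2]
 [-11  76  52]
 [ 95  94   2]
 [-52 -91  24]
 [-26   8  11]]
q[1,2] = -43.27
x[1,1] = -37.67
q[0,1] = -37.88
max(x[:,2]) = 54.7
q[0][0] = 2.42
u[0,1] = -0.81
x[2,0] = -31.6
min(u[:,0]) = -52.56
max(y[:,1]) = 94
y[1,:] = [-11, 76, 52]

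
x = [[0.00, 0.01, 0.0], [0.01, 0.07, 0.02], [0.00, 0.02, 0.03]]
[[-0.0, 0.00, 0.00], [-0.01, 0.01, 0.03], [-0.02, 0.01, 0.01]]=x @ [[0.72,0.35,0.87], [-0.13,0.06,0.25], [-0.45,0.33,0.13]]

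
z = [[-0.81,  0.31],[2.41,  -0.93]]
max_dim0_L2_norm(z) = 2.54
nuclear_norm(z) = 2.73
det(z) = 0.01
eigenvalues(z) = [-0.0, -1.74]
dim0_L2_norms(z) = [2.54, 0.98]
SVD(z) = [[-0.32,0.95], [0.95,0.32]] @ diag([2.7249210673029527, 0.0022752952642904043]) @ [[0.93, -0.36], [-0.36, -0.93]]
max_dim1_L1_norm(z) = 3.34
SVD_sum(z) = [[-0.81,0.31], [2.41,-0.93]] + [[-0.00,  -0.0], [-0.0,  -0.00]]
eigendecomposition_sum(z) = [[-0.0, -0.00], [-0.00, -0.00]] + [[-0.81, 0.31], [2.41, -0.93]]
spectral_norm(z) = 2.72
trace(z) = -1.74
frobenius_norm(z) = 2.72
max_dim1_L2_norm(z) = 2.58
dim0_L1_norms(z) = [3.22, 1.24]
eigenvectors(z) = [[0.36,-0.32],  [0.93,0.95]]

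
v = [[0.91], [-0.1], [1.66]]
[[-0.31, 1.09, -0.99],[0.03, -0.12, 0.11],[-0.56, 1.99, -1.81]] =v @[[-0.34, 1.20, -1.09]]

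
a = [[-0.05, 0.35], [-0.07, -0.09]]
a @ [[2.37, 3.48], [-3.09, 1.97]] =[[-1.2,0.52], [0.11,-0.42]]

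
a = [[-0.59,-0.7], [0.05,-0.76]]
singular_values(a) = [1.11, 0.44]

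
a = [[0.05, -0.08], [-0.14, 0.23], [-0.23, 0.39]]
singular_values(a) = [0.54, 0.0]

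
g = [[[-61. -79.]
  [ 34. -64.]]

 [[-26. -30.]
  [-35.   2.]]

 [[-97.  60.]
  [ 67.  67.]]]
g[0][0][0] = -61.0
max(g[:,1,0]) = 67.0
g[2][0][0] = -97.0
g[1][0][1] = -30.0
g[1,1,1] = 2.0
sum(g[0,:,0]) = -27.0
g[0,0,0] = -61.0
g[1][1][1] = 2.0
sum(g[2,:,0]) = -30.0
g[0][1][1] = -64.0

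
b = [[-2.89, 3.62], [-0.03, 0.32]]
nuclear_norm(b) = 4.82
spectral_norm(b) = 4.64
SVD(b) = [[-1.0, -0.06], [-0.06, 1.00]] @ diag([4.6399198593755475, 0.17590821064522577]) @ [[0.62,-0.78],[0.78,0.62]]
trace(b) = -2.57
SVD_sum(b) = [[-2.88, 3.63], [-0.17, 0.21]] + [[-0.01, -0.01], [0.14, 0.11]]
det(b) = -0.82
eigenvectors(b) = [[-1.0, -0.75], [-0.01, -0.66]]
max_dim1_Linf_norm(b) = 3.62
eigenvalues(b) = [-2.86, 0.29]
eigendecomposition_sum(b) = [[-2.89,3.29], [-0.03,0.03]] + [[-0.0, 0.33],[-0.0, 0.29]]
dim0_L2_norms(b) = [2.89, 3.63]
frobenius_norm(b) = 4.64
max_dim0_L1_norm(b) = 3.94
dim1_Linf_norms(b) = [3.62, 0.32]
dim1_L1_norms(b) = [6.51, 0.35]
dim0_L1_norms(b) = [2.92, 3.94]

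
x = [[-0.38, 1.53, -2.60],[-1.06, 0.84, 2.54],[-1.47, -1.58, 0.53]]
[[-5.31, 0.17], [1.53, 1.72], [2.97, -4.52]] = x@[[0.04, 1.49], [-1.54, 1.72], [1.13, 0.73]]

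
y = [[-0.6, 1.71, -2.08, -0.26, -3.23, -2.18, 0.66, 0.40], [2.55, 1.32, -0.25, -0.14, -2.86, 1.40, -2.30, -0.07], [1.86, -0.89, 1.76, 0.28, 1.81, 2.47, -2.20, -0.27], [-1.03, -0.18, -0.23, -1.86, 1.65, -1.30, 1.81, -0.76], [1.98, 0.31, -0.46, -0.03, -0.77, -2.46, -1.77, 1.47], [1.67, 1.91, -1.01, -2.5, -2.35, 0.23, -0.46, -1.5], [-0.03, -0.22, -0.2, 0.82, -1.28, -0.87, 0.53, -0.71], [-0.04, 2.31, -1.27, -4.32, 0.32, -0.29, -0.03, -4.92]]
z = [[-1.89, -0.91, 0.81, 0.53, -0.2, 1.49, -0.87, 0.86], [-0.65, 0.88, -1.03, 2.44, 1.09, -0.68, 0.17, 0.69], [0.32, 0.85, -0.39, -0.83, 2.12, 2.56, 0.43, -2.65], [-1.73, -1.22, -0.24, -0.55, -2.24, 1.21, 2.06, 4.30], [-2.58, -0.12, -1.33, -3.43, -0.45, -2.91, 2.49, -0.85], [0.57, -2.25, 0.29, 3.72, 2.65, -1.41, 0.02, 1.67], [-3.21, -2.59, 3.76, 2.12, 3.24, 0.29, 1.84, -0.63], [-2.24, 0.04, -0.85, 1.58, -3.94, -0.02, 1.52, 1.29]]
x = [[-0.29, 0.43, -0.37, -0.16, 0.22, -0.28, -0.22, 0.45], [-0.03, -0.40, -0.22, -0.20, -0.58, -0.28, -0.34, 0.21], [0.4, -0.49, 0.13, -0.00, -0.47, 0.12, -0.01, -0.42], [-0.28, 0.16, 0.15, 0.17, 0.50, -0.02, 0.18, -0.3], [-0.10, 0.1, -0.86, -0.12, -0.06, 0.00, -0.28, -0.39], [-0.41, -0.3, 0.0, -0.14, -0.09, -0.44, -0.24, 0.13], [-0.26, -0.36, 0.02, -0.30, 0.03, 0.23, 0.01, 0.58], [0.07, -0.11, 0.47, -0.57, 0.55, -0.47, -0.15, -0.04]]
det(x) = -0.00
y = x @ z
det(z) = -35947.12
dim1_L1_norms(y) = [11.12, 10.89, 11.54, 8.82, 9.25, 11.63, 4.66, 13.5]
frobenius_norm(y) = 13.18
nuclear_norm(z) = 36.33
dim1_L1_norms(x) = [2.42, 2.26, 2.04, 1.76, 1.91, 1.75, 1.79, 2.43]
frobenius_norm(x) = 2.52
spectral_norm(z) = 8.38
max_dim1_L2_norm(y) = 7.07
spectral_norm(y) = 8.45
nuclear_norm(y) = 27.71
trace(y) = -4.31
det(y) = 0.26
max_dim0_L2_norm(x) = 1.09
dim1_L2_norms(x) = [0.9, 0.91, 0.91, 0.73, 1.0, 0.74, 0.82, 1.05]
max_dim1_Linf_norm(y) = 4.92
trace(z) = -0.68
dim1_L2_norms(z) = [3.02, 3.22, 4.46, 5.84, 5.98, 5.58, 7.07, 5.27]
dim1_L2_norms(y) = [4.84, 4.87, 4.66, 3.59, 4.02, 4.66, 1.99, 7.07]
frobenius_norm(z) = 14.77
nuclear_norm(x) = 5.83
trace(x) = -0.92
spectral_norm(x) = 1.35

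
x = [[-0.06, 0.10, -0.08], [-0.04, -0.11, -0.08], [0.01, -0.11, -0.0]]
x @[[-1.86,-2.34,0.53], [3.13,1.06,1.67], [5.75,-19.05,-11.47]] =[[-0.04, 1.77, 1.05], [-0.73, 1.5, 0.71], [-0.36, -0.14, -0.18]]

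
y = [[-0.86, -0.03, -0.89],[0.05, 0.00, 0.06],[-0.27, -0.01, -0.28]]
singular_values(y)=[1.3, 0.01, 0.0]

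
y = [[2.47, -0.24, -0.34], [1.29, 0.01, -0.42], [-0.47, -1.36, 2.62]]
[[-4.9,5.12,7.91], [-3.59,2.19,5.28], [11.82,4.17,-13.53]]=y@[[-1.42,2.60,3.19], [-0.13,1.45,3.68], [4.19,2.81,-2.68]]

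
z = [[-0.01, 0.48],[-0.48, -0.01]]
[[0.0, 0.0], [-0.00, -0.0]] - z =[[0.01, -0.48],[0.48, 0.01]]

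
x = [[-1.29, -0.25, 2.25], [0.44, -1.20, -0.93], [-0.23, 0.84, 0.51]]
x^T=[[-1.29, 0.44, -0.23], [-0.25, -1.20, 0.84], [2.25, -0.93, 0.51]]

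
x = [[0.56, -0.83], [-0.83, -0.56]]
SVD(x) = [[0.83, -0.56], [0.56, 0.83]] @ diag([1.0012492197250393, 1.001249219725039]) @ [[-0.0,  -1.0], [-1.0,  -0.00]]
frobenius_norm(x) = 1.42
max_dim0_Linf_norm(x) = 0.83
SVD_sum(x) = [[0.0,-0.83], [0.00,-0.56]] + [[0.56, 0.00], [-0.83, 0.0]]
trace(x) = 0.00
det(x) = -1.00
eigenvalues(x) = [1.0, -1.0]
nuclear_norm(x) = 2.00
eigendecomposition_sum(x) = [[0.78, -0.42], [-0.42, 0.22]] + [[-0.22,-0.42],  [-0.42,-0.78]]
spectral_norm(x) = 1.00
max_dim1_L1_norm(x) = 1.39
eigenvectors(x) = [[0.88,  0.47],[-0.47,  0.88]]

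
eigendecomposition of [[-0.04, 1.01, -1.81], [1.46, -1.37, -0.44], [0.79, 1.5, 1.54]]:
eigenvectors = [[-0.55+0.00j, -0.24+0.61j, (-0.24-0.61j)],[0.81+0.00j, -0.03+0.37j, (-0.03-0.37j)],[(-0.21+0j), (0.66+0j), 0.66-0.00j]]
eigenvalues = [(-2.24+0j), (1.18+1.55j), (1.18-1.55j)]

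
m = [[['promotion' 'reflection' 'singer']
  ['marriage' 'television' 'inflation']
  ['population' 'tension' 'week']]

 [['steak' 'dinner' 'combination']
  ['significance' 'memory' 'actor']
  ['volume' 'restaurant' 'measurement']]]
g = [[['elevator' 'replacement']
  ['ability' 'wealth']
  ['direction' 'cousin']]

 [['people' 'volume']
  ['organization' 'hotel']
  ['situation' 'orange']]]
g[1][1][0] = 'organization'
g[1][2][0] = 'situation'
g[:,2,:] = [['direction', 'cousin'], ['situation', 'orange']]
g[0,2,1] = 'cousin'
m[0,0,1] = 'reflection'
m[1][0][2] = 'combination'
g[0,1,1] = 'wealth'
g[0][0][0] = 'elevator'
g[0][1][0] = 'ability'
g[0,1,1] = 'wealth'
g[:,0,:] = [['elevator', 'replacement'], ['people', 'volume']]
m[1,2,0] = 'volume'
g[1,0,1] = 'volume'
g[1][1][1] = 'hotel'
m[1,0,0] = 'steak'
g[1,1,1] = 'hotel'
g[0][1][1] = 'wealth'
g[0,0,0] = 'elevator'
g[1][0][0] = 'people'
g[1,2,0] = 'situation'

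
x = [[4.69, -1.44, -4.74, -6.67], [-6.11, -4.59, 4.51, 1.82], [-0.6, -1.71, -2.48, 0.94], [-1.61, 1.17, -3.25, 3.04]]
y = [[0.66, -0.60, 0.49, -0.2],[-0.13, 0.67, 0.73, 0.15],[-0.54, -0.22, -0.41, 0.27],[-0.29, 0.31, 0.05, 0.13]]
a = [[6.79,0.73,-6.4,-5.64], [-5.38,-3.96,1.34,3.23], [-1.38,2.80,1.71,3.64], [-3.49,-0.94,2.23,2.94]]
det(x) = -318.98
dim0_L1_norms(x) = [13.01, 8.91, 14.98, 12.47]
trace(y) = 1.05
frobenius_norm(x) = 14.39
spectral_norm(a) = 14.07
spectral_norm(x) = 11.95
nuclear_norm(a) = 21.23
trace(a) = 7.48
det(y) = -0.01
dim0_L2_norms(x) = [7.89, 5.24, 7.71, 7.61]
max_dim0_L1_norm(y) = 1.8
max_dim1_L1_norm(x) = 17.54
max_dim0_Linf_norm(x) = 6.67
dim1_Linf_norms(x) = [6.67, 6.11, 2.48, 3.25]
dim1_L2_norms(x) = [9.54, 9.06, 3.21, 4.87]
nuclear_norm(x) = 23.99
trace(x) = 0.66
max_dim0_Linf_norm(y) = 0.73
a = y @ x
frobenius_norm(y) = 1.70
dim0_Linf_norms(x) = [6.11, 4.59, 4.74, 6.67]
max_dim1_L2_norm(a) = 10.93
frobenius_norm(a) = 15.13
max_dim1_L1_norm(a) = 19.56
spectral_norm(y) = 1.22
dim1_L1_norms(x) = [17.54, 17.03, 5.73, 9.07]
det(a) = 2.03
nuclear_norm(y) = 2.72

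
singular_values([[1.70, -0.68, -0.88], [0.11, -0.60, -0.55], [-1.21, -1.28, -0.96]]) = [2.11, 2.09, 0.0]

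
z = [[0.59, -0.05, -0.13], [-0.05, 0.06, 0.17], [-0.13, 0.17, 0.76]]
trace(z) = 1.41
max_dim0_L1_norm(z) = 1.06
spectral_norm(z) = 0.87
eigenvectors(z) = [[0.45, -0.89, -0.04],[-0.21, -0.07, -0.98],[-0.87, -0.44, 0.22]]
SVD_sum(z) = [[0.17, -0.08, -0.34], [-0.08, 0.04, 0.16], [-0.34, 0.16, 0.66]] + [[0.42,  0.03,  0.21], [0.03,  0.00,  0.02], [0.21,  0.02,  0.10]] + [[0.0,0.0,-0.00], [0.0,0.02,-0.00], [-0.00,-0.0,0.0]]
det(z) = 0.01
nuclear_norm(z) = 1.41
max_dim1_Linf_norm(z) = 0.76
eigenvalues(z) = [0.87, 0.52, 0.02]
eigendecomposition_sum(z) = [[0.17, -0.08, -0.34],  [-0.08, 0.04, 0.16],  [-0.34, 0.16, 0.66]] + [[0.42, 0.03, 0.21], [0.03, 0.00, 0.02], [0.21, 0.02, 0.1]] + [[0.0,0.00,-0.00], [0.0,0.02,-0.00], [-0.00,-0.00,0.0]]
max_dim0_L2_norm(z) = 0.79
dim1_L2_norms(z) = [0.61, 0.19, 0.79]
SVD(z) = [[-0.45,-0.89,-0.04], [0.21,-0.07,-0.98], [0.87,-0.44,0.22]] @ diag([0.8676931173849692, 0.5221118806724204, 0.020195001942610202]) @ [[-0.45, 0.21, 0.87], [-0.89, -0.07, -0.44], [-0.04, -0.98, 0.22]]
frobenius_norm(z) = 1.01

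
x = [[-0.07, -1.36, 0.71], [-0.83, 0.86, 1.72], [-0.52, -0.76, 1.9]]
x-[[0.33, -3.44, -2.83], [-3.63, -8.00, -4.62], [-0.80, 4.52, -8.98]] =[[-0.40, 2.08, 3.54], [2.8, 8.86, 6.34], [0.28, -5.28, 10.88]]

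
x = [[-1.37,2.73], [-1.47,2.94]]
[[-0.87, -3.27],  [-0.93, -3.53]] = x @[[2.05,-1.78], [0.71,-2.09]]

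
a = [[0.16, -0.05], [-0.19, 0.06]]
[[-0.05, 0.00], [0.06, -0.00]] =a @ [[-0.31, -0.09],[0.08, -0.32]]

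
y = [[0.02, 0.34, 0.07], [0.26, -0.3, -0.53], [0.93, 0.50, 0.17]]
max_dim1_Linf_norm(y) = 0.93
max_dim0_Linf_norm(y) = 0.93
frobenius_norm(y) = 1.31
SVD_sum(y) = [[0.17, 0.11, 0.04], [-0.03, -0.02, -0.01], [0.89, 0.55, 0.19]] + [[-0.10, 0.10, 0.15],[0.31, -0.33, -0.48],[0.03, -0.03, -0.05]] + [[-0.05, 0.13, -0.12], [-0.02, 0.04, -0.04], [0.01, -0.02, 0.02]]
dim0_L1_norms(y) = [1.21, 1.14, 0.77]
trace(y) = -0.11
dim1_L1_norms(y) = [0.43, 1.09, 1.6]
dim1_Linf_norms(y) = [0.34, 0.53, 0.93]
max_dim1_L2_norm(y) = 1.07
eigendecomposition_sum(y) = [[-0.29+0.00j,  0.14-0.00j,  (0.13-0j)], [0.46-0.00j,  -0.22+0.00j,  (-0.21+0j)], [(0.06-0j),  (-0.03+0j),  -0.03+0.00j]] + [[0.15+0.07j, 0.10+0.03j, (-0.03+0.09j)], [(-0.1+0.29j), -0.04+0.19j, (-0.16-0.04j)], [0.44-0.16j, 0.26-0.13j, 0.10+0.23j]] + [[0.15-0.07j, 0.10-0.03j, -0.03-0.09j],[-0.10-0.29j, (-0.04-0.19j), -0.16+0.04j],[(0.44+0.16j), 0.26+0.13j, (0.1-0.23j)]]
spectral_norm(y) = 1.09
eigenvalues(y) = [(-0.53+0j), (0.21+0.49j), (0.21-0.49j)]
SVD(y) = [[-0.19, 0.30, -0.93], [0.03, -0.95, -0.31], [-0.98, -0.09, 0.17]] @ diag([1.0873984391777265, 0.6938244659217255, 0.19842440616586632]) @ [[-0.84, -0.52, -0.18],  [-0.47, 0.49, 0.73],  [0.29, -0.70, 0.66]]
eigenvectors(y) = [[-0.53+0.00j, (-0.21-0.2j), -0.21+0.20j],[0.84+0.00j, 0.33-0.41j, 0.33+0.41j],[(0.11+0j), (-0.8+0j), -0.80-0.00j]]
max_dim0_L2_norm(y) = 0.97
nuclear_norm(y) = 1.98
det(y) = -0.15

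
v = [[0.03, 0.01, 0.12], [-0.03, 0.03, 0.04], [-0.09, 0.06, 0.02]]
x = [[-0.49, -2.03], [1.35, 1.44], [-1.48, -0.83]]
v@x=[[-0.18, -0.15], [-0.0, 0.07], [0.1, 0.25]]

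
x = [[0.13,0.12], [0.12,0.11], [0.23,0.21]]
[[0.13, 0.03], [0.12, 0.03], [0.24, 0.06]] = x@[[0.98, 0.05],  [0.05, 0.21]]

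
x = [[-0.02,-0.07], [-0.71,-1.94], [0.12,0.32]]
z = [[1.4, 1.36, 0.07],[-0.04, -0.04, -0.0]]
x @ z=[[-0.03, -0.02, -0.0], [-0.92, -0.89, -0.05], [0.16, 0.15, 0.01]]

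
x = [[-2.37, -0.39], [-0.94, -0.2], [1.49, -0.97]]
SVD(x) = [[-0.8,-0.47], [-0.31,-0.23], [0.52,-0.85]] @ diag([2.955534885850966, 1.0575507262150217]) @ [[1.00, -0.04], [0.04, 1.0]]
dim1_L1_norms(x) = [2.76, 1.14, 2.46]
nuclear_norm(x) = 4.01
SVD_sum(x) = [[-2.35, 0.10], [-0.93, 0.04], [1.53, -0.07]] + [[-0.02, -0.49], [-0.01, -0.24], [-0.04, -0.9]]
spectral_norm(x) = 2.96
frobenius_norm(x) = 3.14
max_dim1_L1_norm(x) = 2.76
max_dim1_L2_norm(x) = 2.4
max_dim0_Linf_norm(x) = 2.37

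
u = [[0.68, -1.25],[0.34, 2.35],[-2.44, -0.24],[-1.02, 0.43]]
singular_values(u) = [2.76, 2.7]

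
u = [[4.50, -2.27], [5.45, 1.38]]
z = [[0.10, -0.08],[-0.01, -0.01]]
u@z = [[0.47,  -0.34], [0.53,  -0.45]]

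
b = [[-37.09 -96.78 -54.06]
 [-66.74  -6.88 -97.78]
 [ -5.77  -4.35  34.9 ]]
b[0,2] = -54.06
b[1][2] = -97.78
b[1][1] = -6.88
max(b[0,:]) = -37.09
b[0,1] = -96.78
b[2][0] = -5.77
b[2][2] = 34.9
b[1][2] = -97.78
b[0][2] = -54.06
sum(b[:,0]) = -109.6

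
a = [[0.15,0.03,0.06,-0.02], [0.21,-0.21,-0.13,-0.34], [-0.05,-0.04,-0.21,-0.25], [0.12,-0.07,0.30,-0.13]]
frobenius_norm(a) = 0.70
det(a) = -0.00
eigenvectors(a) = [[0.83+0.00j, (0.12+0j), 0.13+0.08j, 0.13-0.08j], [0.52+0.00j, -0.94+0.00j, -0.63+0.00j, -0.63-0.00j], [-0.19+0.00j, (-0.3+0j), (-0.5+0.22j), (-0.5-0.22j)], [(0.02+0j), (0.08+0j), (0.38+0.37j), 0.38-0.37j]]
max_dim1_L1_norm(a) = 0.89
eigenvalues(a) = [(0.15+0j), (-0.25+0j), (-0.15+0.22j), (-0.15-0.22j)]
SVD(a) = [[-0.07,0.30,-0.58,0.75], [-0.86,0.09,-0.34,-0.37], [-0.49,-0.45,0.52,0.54], [-0.15,0.84,0.52,0.06]] @ diag([0.5411345467801034, 0.4027219082947358, 0.15222799653107327, 0.08255364275835421]) @ [[-0.34, 0.38, 0.3, 0.80],[0.46, -0.12, 0.88, -0.08],[-0.8, -0.02, 0.38, -0.47],[0.18, 0.91, 0.00, -0.36]]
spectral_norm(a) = 0.54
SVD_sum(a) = [[0.01, -0.01, -0.01, -0.03], [0.16, -0.18, -0.14, -0.37], [0.09, -0.10, -0.08, -0.21], [0.03, -0.03, -0.02, -0.06]] + [[0.06,-0.01,0.10,-0.01], [0.02,-0.0,0.03,-0.0], [-0.08,0.02,-0.16,0.01], [0.16,-0.04,0.29,-0.03]] + [[0.07, 0.0, -0.03, 0.04], [0.04, 0.00, -0.02, 0.02], [-0.06, -0.0, 0.03, -0.04], [-0.06, -0.00, 0.03, -0.04]] + [[0.01,0.06,0.00,-0.02], [-0.01,-0.03,-0.00,0.01], [0.01,0.04,0.00,-0.02], [0.00,0.00,0.00,-0.00]]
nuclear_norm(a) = 1.18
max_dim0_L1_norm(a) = 0.74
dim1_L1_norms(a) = [0.26, 0.89, 0.55, 0.62]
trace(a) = -0.40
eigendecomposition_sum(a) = [[(0.14-0j),0.02+0.00j,(-0+0j),-0.03+0.00j],[(0.09-0j),0.01+0.00j,(-0+0j),(-0.02+0j)],[-0.03+0.00j,-0.00-0.00j,0.00+0.00j,(0.01+0j)],[-0j,0.00+0.00j,-0.00+0.00j,-0.00+0.00j]] + [[(-0.04+0j), 0.04+0.00j, (-0.04+0j), 0.03-0.00j], [0.29-0.00j, (-0.33-0j), (0.31-0j), -0.24+0.00j], [0.09-0.00j, -0.11-0.00j, (0.1-0j), -0.08+0.00j], [(-0.02+0j), (0.03+0j), (-0.03+0j), (0.02-0j)]] + [[(0.02+0j),(-0.01-0j),0.05+0.02j,-0.01+0.04j], [-0.08+0.03j,0.06-0.03j,-0.22+0.05j,-0.04-0.17j], [(-0.05+0.06j),0.03-0.04j,(-0.16+0.12j),(-0.09-0.12j)], [0.07+0.03j,-0.05-0.02j,(0.16+0.1j),(-0.07+0.12j)]] + [[(0.02-0j),(-0.01+0j),0.05-0.02j,-0.01-0.04j], [-0.08-0.03j,0.06+0.03j,-0.22-0.05j,(-0.04+0.17j)], [-0.05-0.06j,(0.03+0.04j),(-0.16-0.12j),-0.09+0.12j], [(0.07-0.03j),(-0.05+0.02j),0.16-0.10j,(-0.07-0.12j)]]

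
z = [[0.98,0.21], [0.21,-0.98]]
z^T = [[0.98,0.21], [0.21,-0.98]]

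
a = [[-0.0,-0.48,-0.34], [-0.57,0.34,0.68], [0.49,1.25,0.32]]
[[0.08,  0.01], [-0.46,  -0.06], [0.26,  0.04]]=a@[[0.17, 0.02], [0.32, 0.05], [-0.70, -0.1]]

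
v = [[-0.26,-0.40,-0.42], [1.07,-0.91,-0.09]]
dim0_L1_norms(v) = [1.33, 1.31, 0.51]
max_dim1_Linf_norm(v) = 1.07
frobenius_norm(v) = 1.54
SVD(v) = [[0.08,1.0], [1.00,-0.08]] @ diag([1.4109315944362488, 0.627990474307998]) @ [[0.74, -0.67, -0.09], [-0.55, -0.52, -0.66]]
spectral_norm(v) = 1.41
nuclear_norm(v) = 2.04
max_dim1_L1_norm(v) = 2.07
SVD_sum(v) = [[0.08, -0.07, -0.01], [1.04, -0.94, -0.12]] + [[-0.34, -0.33, -0.41], [0.03, 0.03, 0.03]]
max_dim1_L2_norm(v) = 1.41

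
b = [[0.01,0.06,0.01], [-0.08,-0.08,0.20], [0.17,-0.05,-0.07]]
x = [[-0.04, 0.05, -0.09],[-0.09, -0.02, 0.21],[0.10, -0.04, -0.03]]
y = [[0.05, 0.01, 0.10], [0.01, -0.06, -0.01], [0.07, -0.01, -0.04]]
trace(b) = -0.14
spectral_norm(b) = 0.26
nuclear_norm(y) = 0.25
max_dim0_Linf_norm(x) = 0.21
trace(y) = -0.05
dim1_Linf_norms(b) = [0.06, 0.2, 0.17]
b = x + y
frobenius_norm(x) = 0.28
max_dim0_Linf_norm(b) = 0.2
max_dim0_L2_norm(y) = 0.11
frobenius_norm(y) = 0.15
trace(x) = -0.09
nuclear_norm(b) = 0.46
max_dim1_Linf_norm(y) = 0.1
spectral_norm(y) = 0.11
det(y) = 0.00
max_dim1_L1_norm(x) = 0.32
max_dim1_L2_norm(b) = 0.23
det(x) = 0.00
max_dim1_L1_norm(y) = 0.16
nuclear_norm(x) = 0.38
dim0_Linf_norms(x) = [0.1, 0.05, 0.21]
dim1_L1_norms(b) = [0.08, 0.36, 0.29]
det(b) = 0.00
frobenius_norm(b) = 0.30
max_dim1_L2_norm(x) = 0.23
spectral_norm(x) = 0.25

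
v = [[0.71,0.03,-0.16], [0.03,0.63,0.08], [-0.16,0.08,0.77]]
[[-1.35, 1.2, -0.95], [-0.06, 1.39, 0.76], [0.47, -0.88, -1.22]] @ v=[[-0.77, 0.64, -0.42], [-0.12, 0.93, 0.71], [0.5, -0.64, -1.08]]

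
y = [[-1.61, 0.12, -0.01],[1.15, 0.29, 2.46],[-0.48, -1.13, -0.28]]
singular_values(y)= [2.91, 1.41, 1.08]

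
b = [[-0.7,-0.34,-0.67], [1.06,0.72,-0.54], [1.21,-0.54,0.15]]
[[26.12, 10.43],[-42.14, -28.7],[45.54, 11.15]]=b @ [[5.93, -4.62],[-73.26, -29.78],[-8.0, 4.37]]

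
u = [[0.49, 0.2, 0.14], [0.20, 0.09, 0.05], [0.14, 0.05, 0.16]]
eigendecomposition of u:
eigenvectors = [[-0.88,-0.40,-0.26],[-0.36,0.92,-0.18],[-0.31,0.06,0.95]]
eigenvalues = [0.62, 0.01, 0.11]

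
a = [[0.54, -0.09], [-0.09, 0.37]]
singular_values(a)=[0.58, 0.33]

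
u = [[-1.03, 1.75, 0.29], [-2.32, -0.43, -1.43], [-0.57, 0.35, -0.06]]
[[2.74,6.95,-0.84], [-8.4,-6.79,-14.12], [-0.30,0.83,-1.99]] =u @ [[1.25, 0.87, 4.14],[1.75, 4.14, 1.51],[3.32, 2.09, 2.70]]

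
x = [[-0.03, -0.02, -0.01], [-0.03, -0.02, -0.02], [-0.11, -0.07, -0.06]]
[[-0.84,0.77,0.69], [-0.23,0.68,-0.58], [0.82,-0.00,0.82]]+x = [[-0.87,0.75,0.68], [-0.26,0.66,-0.60], [0.71,-0.07,0.76]]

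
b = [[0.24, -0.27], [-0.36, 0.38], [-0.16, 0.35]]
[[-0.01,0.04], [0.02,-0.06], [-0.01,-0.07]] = b @ [[-0.16, -0.08], [-0.11, -0.23]]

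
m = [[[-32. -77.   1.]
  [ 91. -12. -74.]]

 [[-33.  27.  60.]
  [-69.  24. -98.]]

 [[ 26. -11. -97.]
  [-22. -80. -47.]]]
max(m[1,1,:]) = 24.0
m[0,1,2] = -74.0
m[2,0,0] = 26.0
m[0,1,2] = -74.0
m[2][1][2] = -47.0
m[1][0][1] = 27.0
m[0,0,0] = -32.0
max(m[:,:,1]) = 27.0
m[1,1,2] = -98.0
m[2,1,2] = -47.0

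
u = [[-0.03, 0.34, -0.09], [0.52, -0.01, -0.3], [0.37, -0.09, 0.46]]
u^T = [[-0.03, 0.52, 0.37], [0.34, -0.01, -0.09], [-0.09, -0.3, 0.46]]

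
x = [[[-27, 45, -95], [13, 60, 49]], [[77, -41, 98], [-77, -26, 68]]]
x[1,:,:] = [[77, -41, 98], [-77, -26, 68]]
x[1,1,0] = -77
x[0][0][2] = -95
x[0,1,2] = 49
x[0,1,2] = 49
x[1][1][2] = 68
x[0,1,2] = 49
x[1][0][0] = 77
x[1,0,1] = -41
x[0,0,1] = 45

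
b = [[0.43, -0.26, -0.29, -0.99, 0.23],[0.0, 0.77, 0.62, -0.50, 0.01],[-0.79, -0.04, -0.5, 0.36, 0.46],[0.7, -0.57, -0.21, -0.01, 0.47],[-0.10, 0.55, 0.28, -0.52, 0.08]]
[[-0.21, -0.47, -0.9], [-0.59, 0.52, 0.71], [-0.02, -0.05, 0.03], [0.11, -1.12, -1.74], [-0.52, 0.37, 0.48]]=b @ [[-0.54, -0.58, -1.08], [-1.37, 0.52, 0.56], [0.79, 0.09, 0.38], [0.04, -0.14, -0.11], [-0.27, -0.85, -1.24]]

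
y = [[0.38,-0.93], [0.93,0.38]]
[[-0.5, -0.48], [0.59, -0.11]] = y @[[0.36, -0.28],[0.68, 0.4]]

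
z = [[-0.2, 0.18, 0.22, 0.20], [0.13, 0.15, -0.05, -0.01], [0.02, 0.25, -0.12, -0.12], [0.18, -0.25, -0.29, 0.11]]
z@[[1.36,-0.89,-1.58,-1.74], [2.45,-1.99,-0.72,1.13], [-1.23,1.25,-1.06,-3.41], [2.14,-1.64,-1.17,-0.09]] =[[0.33, -0.23, -0.28, -0.22], [0.58, -0.46, -0.25, 0.11], [0.53, -0.47, 0.06, 0.67], [0.22, -0.21, 0.07, 0.38]]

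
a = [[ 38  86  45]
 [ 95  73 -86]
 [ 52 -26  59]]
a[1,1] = 73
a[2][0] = 52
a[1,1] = 73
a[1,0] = 95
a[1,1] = 73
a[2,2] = 59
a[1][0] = 95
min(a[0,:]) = 38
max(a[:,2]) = 59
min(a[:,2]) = -86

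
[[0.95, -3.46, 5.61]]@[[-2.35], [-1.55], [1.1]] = [[9.30]]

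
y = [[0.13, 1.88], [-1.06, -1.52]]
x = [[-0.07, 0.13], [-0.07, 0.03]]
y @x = [[-0.14, 0.07], [0.18, -0.18]]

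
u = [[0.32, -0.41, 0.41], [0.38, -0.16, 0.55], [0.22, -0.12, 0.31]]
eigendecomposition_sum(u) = [[0.16+0.07j,(-0.2+0.03j),(0.2+0.12j)], [0.19-0.17j,(-0.08+0.29j),0.27-0.20j], [0.11-0.07j,(-0.06+0.15j),0.16-0.08j]] + [[(0.16-0.07j), (-0.2-0.03j), (0.2-0.12j)], [0.19+0.17j, (-0.08-0.29j), 0.27+0.20j], [0.11+0.07j, (-0.06-0.15j), 0.16+0.08j]] + [[(-0+0j), (-0-0j), 0.00+0.00j], [-0.00+0.00j, -0.00-0.00j, 0.00+0.00j], [-0j, 0j, -0.00-0.00j]]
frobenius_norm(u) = 1.03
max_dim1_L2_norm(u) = 0.69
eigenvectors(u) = [[-0.22-0.47j, (-0.22+0.47j), (-0.83+0j)],[(-0.76+0j), (-0.76-0j), -0.11+0.00j],[-0.39-0.05j, -0.39+0.05j, (0.54+0j)]]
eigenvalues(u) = [(0.24+0.27j), (0.24-0.27j), (-0+0j)]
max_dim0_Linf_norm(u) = 0.55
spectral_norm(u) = 1.01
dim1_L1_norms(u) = [1.14, 1.09, 0.65]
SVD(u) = [[-0.63, 0.77, -0.09],  [-0.67, -0.60, -0.44],  [-0.39, -0.22, 0.89]] @ diag([1.0124167311732999, 0.21215567512462824, 0.001527073274132992]) @ [[-0.54, 0.41, -0.74], [-0.15, -0.91, -0.4], [0.83, 0.10, -0.55]]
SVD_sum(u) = [[0.34, -0.26, 0.47], [0.36, -0.28, 0.5], [0.21, -0.16, 0.29]] + [[-0.02,-0.15,-0.06], [0.02,0.12,0.05], [0.01,0.04,0.02]] + [[-0.0, -0.0, 0.0], [-0.0, -0.00, 0.00], [0.00, 0.0, -0.0]]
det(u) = -0.00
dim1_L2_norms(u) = [0.66, 0.69, 0.4]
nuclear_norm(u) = 1.23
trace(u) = 0.47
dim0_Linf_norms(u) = [0.38, 0.41, 0.55]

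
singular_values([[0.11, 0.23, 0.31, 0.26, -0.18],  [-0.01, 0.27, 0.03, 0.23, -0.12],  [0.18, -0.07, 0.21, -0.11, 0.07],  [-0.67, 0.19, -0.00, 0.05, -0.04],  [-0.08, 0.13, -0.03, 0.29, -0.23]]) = [0.79, 0.64, 0.32, 0.13, 0.0]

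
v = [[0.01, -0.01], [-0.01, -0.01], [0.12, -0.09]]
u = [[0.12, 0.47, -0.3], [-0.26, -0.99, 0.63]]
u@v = [[-0.04, 0.02], [0.08, -0.04]]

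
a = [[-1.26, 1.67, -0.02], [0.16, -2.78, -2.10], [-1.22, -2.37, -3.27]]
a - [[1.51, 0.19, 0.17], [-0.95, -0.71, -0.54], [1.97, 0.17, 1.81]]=[[-2.77,1.48,-0.19], [1.11,-2.07,-1.56], [-3.19,-2.54,-5.08]]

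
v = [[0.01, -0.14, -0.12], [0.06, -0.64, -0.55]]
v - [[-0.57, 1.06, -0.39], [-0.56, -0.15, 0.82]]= [[0.58, -1.2, 0.27],[0.62, -0.49, -1.37]]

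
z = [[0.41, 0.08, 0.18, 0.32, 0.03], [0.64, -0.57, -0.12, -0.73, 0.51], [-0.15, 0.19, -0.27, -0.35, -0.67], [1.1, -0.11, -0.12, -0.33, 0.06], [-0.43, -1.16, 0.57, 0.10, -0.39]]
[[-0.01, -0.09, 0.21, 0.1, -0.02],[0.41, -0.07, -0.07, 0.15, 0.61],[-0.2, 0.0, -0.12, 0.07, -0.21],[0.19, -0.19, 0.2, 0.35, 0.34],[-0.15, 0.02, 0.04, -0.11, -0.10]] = z @ [[0.09, -0.19, 0.28, 0.31, 0.19], [-0.00, 0.03, -0.09, -0.02, -0.16], [0.09, 0.00, -0.03, -0.1, -0.04], [-0.24, -0.04, 0.36, 0.0, -0.27], [0.36, 0.07, -0.09, -0.14, 0.39]]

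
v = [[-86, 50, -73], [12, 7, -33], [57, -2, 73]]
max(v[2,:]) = 73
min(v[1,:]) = -33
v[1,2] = -33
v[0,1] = 50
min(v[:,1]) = -2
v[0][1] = 50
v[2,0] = 57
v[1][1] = 7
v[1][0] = 12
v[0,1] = 50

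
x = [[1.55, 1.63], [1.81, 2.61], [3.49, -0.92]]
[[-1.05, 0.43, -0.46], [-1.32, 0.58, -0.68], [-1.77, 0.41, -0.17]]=x @ [[-0.54,0.15,-0.10], [-0.13,0.12,-0.19]]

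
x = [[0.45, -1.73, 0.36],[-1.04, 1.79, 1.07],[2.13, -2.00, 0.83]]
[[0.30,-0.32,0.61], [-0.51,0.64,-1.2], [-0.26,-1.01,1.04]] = x @ [[-0.31,-0.41,0.28], [-0.31,0.09,-0.34], [-0.26,0.05,-0.28]]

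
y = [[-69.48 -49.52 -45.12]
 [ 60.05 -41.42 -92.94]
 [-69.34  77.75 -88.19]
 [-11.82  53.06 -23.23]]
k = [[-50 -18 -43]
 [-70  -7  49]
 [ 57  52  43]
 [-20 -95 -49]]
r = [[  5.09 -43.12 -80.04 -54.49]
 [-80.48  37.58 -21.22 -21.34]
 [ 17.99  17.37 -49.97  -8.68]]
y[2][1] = 77.75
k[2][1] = 52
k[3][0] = -20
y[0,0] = -69.48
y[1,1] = -41.42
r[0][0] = 5.09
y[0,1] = -49.52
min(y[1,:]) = -92.94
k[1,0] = -70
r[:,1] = [-43.12, 37.58, 17.37]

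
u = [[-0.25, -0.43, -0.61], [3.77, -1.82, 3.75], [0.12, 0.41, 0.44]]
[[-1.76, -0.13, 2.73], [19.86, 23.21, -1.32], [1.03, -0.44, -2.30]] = u @ [[4.02, 3.39, -2.04], [-0.01, -3.32, -4.49], [1.25, 1.17, -0.48]]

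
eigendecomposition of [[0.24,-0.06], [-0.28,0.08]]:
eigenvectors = [[0.64,0.25], [-0.77,0.97]]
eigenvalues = [0.31, 0.01]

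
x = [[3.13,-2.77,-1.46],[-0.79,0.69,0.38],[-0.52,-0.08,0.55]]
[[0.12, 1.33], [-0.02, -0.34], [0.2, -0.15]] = x @ [[-0.14,0.02], [-0.3,-0.3], [0.19,-0.30]]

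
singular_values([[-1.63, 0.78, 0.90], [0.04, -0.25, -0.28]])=[2.03, 0.28]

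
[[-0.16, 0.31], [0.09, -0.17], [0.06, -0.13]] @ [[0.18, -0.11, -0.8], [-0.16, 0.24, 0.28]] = [[-0.08, 0.09, 0.21], [0.04, -0.05, -0.12], [0.03, -0.04, -0.08]]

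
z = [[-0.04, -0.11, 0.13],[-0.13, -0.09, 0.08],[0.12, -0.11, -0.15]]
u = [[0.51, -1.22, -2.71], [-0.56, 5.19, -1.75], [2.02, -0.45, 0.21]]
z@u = [[0.3,-0.58,0.33], [0.15,-0.34,0.53], [-0.18,-0.65,-0.16]]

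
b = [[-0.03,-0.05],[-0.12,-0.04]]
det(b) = -0.005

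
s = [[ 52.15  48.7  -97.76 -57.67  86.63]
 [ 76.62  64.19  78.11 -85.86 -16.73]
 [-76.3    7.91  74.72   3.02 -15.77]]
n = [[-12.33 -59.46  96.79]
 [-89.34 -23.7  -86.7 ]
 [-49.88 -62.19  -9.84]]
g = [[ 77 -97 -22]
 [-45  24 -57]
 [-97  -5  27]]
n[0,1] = -59.46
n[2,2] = -9.84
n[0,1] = -59.46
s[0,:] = [52.15, 48.7, -97.76, -57.67, 86.63]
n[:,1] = [-59.46, -23.7, -62.19]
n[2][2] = -9.84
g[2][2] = 27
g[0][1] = -97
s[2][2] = 74.72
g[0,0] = 77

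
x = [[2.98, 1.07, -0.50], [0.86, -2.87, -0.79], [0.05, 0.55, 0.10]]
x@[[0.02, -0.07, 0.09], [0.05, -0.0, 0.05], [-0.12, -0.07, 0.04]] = [[0.17, -0.17, 0.3], [-0.03, -0.0, -0.10], [0.02, -0.01, 0.04]]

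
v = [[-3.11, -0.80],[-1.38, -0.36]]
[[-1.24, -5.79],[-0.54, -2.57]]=v@[[0.84,1.67], [-1.72,0.75]]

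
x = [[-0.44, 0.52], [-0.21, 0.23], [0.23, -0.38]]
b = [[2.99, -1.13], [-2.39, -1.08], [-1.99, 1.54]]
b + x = [[2.55,  -0.61], [-2.6,  -0.85], [-1.76,  1.16]]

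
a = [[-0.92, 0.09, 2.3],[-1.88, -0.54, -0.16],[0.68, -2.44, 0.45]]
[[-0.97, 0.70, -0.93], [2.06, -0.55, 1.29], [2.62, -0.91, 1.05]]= a @ [[-0.65, 0.13, -0.45],[-1.37, 0.47, -0.66],[-0.63, 0.34, -0.56]]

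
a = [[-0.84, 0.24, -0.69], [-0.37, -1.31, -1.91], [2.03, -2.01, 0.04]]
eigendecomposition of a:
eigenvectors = [[0.45, 0.60, 0.10], [0.60, 0.60, 0.83], [-0.66, -0.53, 0.55]]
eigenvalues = [0.51, 0.0, -2.62]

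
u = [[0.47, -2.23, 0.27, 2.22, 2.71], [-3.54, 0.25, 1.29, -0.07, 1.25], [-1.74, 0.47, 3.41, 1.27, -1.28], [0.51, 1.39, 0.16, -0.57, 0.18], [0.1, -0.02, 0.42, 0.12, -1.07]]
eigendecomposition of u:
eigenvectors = [[-0.64, -0.0, 0.38, -0.21, 0.27], [-0.59, 0.37, -0.02, 0.44, -0.15], [-0.21, 0.91, 0.91, -0.48, 0.47], [0.45, 0.16, 0.1, 0.71, -0.75], [0.04, 0.08, 0.12, -0.14, 0.34]]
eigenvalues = [-3.2, 3.7, 2.65, -0.0, -0.66]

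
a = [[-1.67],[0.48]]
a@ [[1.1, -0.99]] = [[-1.84,1.65], [0.53,-0.48]]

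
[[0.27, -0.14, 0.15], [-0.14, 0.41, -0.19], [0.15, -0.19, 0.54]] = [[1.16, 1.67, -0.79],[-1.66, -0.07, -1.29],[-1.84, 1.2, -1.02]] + [[-0.89, -1.81, 0.94], [1.52, 0.48, 1.10], [1.99, -1.39, 1.56]]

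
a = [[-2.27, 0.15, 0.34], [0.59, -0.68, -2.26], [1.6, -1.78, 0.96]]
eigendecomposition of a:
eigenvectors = [[0.49, -0.34, 0.04], [-0.69, -0.85, -0.59], [-0.53, -0.40, 0.80]]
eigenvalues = [-2.84, -1.5, 2.35]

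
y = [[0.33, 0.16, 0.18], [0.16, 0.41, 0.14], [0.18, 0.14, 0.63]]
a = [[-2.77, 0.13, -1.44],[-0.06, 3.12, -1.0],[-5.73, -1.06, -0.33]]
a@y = [[-1.15,-0.59,-1.39], [0.30,1.13,-0.2], [-2.12,-1.40,-1.39]]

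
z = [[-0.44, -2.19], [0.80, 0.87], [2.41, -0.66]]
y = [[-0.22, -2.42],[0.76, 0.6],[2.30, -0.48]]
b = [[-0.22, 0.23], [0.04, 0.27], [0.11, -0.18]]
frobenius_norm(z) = 3.55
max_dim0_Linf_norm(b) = 0.27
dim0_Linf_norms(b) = [0.22, 0.27]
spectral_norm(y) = 2.54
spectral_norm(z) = 2.58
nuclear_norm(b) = 0.62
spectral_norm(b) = 0.43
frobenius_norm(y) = 3.52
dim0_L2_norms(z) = [2.58, 2.45]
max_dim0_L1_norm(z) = 3.72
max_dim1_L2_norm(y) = 2.43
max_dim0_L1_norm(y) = 3.5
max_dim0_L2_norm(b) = 0.4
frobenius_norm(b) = 0.47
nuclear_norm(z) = 5.02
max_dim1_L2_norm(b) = 0.32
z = y + b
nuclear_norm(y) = 4.97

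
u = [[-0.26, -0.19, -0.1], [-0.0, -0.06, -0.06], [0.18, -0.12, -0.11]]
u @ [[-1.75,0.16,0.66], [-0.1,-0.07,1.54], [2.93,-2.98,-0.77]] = [[0.18, 0.27, -0.39], [-0.17, 0.18, -0.05], [-0.63, 0.36, 0.02]]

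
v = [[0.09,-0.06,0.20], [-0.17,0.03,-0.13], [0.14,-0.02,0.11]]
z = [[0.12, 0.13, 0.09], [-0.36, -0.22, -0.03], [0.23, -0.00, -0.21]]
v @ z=[[0.08,0.02,-0.03], [-0.06,-0.03,0.01], [0.05,0.02,-0.01]]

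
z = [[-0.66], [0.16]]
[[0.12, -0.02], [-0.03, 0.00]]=z@[[-0.18,0.03]]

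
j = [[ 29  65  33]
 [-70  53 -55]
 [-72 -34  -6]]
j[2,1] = -34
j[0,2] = 33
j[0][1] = 65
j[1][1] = 53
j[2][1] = -34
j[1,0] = -70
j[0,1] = 65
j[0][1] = 65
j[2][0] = -72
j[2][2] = -6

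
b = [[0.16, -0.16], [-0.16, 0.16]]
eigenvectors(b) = [[0.71, 0.71], [-0.71, 0.71]]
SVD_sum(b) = [[0.16,  -0.16], [-0.16,  0.16]] + [[0.0, 0.00], [0.0, 0.0]]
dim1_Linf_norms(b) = [0.16, 0.16]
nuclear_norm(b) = 0.32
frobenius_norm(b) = 0.32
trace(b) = 0.32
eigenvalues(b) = [0.32, 0.0]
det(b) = 0.00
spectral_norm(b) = 0.32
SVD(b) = [[-0.71, 0.71], [0.71, 0.71]] @ diag([0.32, 2.060436227487865e-17]) @ [[-0.71,0.71], [0.71,0.71]]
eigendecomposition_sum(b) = [[0.16, -0.16],[-0.16, 0.16]] + [[0.0,0.00], [0.00,0.0]]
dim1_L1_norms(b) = [0.32, 0.32]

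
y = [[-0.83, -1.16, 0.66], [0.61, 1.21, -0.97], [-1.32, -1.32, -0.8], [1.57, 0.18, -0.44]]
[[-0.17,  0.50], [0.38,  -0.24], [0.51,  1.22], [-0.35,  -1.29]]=y @ [[-0.35,  -0.89], [0.19,  0.09], [-0.37,  -0.2]]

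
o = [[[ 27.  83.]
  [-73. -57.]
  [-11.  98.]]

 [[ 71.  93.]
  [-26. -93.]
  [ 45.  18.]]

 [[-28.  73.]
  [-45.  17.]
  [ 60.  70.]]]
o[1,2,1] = 18.0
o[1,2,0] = 45.0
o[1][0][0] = 71.0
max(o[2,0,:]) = 73.0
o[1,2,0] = 45.0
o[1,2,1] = 18.0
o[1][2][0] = 45.0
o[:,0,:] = [[27.0, 83.0], [71.0, 93.0], [-28.0, 73.0]]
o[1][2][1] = 18.0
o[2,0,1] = 73.0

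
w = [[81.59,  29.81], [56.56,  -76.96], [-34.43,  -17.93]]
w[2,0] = -34.43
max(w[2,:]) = -17.93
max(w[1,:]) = 56.56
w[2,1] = -17.93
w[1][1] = -76.96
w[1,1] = -76.96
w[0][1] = 29.81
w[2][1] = -17.93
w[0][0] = 81.59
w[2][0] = -34.43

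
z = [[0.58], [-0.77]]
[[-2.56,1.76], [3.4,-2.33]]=z@ [[-4.41, 3.03]]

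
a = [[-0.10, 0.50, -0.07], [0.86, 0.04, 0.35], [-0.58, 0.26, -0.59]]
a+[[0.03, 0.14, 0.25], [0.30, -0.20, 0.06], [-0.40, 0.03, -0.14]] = [[-0.07, 0.64, 0.18], [1.16, -0.16, 0.41], [-0.98, 0.29, -0.73]]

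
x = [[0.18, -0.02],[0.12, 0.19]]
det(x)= 0.037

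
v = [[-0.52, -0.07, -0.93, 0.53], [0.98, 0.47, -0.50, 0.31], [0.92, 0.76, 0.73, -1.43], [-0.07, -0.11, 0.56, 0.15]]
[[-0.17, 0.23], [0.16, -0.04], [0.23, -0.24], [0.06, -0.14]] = v @ [[0.14, -0.06], [0.15, -0.18], [0.14, -0.26], [0.08, -0.1]]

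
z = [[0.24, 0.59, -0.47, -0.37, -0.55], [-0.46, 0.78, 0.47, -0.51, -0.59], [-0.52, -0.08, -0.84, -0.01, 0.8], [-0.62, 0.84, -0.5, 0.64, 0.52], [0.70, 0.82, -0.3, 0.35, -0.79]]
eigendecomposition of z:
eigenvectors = [[(0.33+0j), -0.40+0.33j, -0.40-0.33j, (-0.57+0j), (0.5+0j)],[(-0.06+0j), (-0.55+0j), (-0.55-0j), -0.11+0.00j, (0.39+0j)],[0.83+0.00j, 0.15+0.06j, 0.15-0.06j, 0.11+0.00j, 0.28+0.00j],[(0.41+0j), 0.14+0.31j, 0.14-0.31j, 0.79+0.00j, -0.31+0.00j],[(-0.18+0j), -0.19+0.50j, -0.19-0.50j, -0.15+0.00j, (0.65+0j)]]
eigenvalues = [(-1.22+0j), (0.24+1.05j), (0.24-1.05j), (0.81+0j), (-0.04+0j)]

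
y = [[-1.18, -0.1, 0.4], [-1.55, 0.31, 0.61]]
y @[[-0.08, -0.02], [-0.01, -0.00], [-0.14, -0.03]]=[[0.04, 0.01], [0.04, 0.01]]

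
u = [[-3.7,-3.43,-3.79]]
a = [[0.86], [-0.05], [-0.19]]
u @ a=[[-2.29]]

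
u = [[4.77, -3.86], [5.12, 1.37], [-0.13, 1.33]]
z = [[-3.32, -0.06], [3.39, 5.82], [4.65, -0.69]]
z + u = [[1.45, -3.92], [8.51, 7.19], [4.52, 0.64]]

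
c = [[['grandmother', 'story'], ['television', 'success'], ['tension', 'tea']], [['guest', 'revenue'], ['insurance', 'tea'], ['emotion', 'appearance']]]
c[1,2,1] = 'appearance'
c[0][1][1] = 'success'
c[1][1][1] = 'tea'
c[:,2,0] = ['tension', 'emotion']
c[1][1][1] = 'tea'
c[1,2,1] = 'appearance'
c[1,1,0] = 'insurance'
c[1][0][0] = 'guest'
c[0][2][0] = 'tension'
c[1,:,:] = [['guest', 'revenue'], ['insurance', 'tea'], ['emotion', 'appearance']]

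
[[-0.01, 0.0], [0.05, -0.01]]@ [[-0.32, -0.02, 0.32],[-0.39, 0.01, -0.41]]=[[0.00, 0.00, -0.00], [-0.01, -0.00, 0.02]]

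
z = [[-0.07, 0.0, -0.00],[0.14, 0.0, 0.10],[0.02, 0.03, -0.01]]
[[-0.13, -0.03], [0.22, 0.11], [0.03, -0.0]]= z@[[1.90, 0.39], [-0.47, -0.09], [-0.43, 0.59]]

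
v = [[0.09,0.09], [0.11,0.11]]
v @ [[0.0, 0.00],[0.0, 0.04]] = [[0.00, 0.0], [0.00, 0.00]]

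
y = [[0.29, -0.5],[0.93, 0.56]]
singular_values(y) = [1.09, 0.58]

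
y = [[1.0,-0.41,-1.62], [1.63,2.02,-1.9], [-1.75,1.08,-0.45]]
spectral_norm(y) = 3.49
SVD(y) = [[-0.43,0.35,0.83], [-0.9,-0.23,-0.37], [0.06,-0.91,0.42]] @ diag([3.489334514213258, 2.246939298230963, 1.1606069265627652]) @ [[-0.57,  -0.45,  0.68],[0.70,  -0.71,  0.12],[-0.43,  -0.54,  -0.72]]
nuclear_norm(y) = 6.90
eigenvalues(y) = [(-1.44+0j), (2+1.52j), (2-1.52j)]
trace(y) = 2.57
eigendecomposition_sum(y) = [[(-0.56-0j), 0.14-0.00j, (-0.65+0j)], [-0.17-0.00j, (0.04-0j), (-0.2+0j)], [(-0.79-0j), 0.19-0.00j, (-0.93+0j)]] + [[(0.78+0.25j), -0.27+0.56j, -0.49-0.30j], [(0.9-1.44j), 0.99+0.84j, (-0.85+0.83j)], [-0.48-0.52j, (0.44-0.3j), 0.24+0.43j]] + [[(0.78-0.25j), -0.27-0.56j, (-0.49+0.3j)], [0.90+1.44j, (0.99-0.84j), -0.85-0.83j], [-0.48+0.52j, 0.44+0.30j, 0.24-0.43j]]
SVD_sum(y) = [[0.86, 0.68, -1.02], [1.81, 1.43, -2.15], [-0.12, -0.09, 0.14]] + [[0.56, -0.56, 0.09], [-0.36, 0.36, -0.06], [-1.42, 1.44, -0.24]] + [[-0.41, -0.53, -0.70], [0.18, 0.23, 0.31], [-0.21, -0.26, -0.35]]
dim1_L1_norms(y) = [3.03, 5.55, 3.28]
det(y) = -9.10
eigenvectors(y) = [[0.56+0.00j, -0.10-0.39j, (-0.1+0.39j)],[(0.18+0j), (-0.84+0j), -0.84-0.00j],[0.81+0.00j, -0.09+0.34j, -0.09-0.34j]]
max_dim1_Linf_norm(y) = 2.02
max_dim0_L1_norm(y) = 4.38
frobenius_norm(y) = 4.31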